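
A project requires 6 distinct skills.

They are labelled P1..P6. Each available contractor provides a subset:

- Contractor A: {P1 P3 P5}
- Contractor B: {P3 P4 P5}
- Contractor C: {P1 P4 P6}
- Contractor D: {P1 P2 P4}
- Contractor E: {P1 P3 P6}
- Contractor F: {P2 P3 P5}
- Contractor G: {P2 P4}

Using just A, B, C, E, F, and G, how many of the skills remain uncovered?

0

Union of A, B, C, E, F, G = {P1, P2, P3, P4, P5, P6} — that's every skill, so 0 are uncovered.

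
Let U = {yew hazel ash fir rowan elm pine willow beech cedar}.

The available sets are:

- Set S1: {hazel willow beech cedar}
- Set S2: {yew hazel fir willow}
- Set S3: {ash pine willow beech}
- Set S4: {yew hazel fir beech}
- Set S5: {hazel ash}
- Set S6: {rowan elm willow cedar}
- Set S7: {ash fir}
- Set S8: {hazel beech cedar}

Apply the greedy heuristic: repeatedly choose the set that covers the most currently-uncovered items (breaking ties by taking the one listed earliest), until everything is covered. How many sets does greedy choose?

Greedy: pick S1 (covers 4 new) → pick S2 (covers 2 new) → pick S3 (covers 2 new) → pick S6 (covers 2 new). Total picks: 4.
(The true minimum cover uses only 3 sets, so greedy is not optimal here.)

4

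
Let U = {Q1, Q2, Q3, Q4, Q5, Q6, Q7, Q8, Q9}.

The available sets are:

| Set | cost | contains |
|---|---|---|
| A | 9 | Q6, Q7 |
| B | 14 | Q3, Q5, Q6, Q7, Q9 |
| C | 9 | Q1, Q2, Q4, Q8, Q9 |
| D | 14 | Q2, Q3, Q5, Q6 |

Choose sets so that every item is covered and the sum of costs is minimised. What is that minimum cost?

B, C together cover every item (B ∪ C = {Q1, Q2, Q3, Q4, Q5, Q6, Q7, Q8, Q9}); total cost 14 + 9 = 23.
No covering selection has total cost below 23.

23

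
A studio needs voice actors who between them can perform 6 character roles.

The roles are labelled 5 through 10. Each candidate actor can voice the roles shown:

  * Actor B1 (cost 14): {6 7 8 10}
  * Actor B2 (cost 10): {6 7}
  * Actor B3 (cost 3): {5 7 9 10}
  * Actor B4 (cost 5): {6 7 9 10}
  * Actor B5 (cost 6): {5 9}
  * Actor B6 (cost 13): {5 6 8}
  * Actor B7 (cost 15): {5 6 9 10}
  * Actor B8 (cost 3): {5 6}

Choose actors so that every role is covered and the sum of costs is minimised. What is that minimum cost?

B3, B6 together cover every role (B3 ∪ B6 = {5, 6, 7, 8, 9, 10}); total cost 3 + 13 = 16.
The greedy pick B3, B8, B6 costs 19; no covering selection beats 16.

16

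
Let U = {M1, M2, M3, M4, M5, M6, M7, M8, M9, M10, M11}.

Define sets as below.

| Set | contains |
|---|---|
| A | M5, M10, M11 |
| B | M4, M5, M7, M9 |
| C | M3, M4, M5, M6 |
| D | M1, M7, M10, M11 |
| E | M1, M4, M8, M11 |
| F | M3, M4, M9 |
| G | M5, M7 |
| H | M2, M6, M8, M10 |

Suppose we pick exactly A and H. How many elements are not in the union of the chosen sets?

Union of A, H = {M2, M5, M6, M8, M10, M11}.
Not covered: M1, M3, M4, M7, M9 — 5 elements.

5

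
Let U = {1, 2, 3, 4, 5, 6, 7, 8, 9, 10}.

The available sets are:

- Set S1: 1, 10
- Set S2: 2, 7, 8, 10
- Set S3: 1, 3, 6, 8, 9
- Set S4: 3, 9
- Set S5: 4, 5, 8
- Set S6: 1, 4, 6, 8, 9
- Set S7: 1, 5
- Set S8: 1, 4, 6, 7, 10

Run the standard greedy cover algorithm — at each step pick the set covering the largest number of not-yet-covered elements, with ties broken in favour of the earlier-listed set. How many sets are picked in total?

Greedy: pick S3 (covers 5 new) → pick S2 (covers 3 new) → pick S5 (covers 2 new). Total picks: 3.

3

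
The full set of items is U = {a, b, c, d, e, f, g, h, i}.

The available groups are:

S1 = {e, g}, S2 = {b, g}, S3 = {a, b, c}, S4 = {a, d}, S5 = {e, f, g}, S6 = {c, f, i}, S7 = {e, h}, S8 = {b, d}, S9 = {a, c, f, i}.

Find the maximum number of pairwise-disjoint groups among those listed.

S2, S4, S6, S7 are pairwise disjoint (S2={b,g}; S4={a,d}; S6={c,f,i}; S7={e,h}).
Every remaining group overlaps one of these, and no 5 of the listed groups are pairwise disjoint, so 4 is the maximum.

4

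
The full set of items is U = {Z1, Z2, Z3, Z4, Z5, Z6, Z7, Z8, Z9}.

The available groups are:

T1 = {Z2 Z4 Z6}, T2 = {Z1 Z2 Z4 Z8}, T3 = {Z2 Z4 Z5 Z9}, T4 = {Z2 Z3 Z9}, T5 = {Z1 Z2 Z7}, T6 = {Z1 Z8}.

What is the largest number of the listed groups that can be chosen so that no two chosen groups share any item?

T1, T6 are pairwise disjoint (T1={Z2,Z4,Z6}; T6={Z1,Z8}).
Every remaining group overlaps one of these, and no 3 of the listed groups are pairwise disjoint, so 2 is the maximum.

2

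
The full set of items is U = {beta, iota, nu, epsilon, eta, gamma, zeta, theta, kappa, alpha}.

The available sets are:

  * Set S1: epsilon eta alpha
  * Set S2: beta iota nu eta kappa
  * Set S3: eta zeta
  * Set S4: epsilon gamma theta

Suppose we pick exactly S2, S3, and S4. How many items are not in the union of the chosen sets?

1

Union of S2, S3, S4 = {beta, iota, nu, epsilon, eta, gamma, zeta, theta, kappa}.
Not covered: alpha — 1 item.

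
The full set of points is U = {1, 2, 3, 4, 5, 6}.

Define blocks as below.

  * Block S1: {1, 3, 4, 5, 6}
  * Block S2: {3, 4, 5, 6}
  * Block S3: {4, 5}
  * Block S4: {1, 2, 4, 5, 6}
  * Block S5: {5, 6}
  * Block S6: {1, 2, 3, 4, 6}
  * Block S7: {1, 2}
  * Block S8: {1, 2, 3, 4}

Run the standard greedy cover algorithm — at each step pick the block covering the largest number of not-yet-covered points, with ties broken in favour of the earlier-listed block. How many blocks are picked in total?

Greedy: pick S1 (covers 5 new) → pick S4 (covers 1 new). Total picks: 2.

2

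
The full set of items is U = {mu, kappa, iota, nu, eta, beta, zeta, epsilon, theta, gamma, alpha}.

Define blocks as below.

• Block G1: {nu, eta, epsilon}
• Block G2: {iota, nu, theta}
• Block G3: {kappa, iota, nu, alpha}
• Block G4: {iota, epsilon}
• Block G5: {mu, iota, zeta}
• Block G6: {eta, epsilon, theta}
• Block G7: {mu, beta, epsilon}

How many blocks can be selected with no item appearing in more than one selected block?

2

G3, G6 are pairwise disjoint (G3={kappa,iota,nu,alpha}; G6={eta,epsilon,theta}).
Every remaining block overlaps one of these, and no 3 of the listed blocks are pairwise disjoint, so 2 is the maximum.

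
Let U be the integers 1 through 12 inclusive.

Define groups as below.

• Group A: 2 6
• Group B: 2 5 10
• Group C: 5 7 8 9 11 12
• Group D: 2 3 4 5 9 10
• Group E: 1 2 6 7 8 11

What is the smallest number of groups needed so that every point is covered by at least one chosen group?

Take {C, D, E}. Their union is {1, 2, 3, 4, 5, 6, 7, 8, 9, 10, 11, 12}, which is all 12 points.
Only E contains 1, so E is forced; the remaining 6 points need at least 2 more groups (each remaining group adds at most 5) — so at least 3 groups are needed, and 3 is optimal.

3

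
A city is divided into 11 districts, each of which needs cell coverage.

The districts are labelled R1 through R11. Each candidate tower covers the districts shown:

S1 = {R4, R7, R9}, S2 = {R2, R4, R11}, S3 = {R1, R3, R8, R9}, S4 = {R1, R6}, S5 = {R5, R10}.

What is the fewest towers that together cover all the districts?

5

Take {S1, S2, S3, S4, S5}. Their union is {R1, R2, R3, R4, R5, R6, R7, R8, R9, R10, R11}, which is all 11 districts.
No 4 of the 5 towers cover everything (all 5 combinations miss at least one district), so 5 is optimal.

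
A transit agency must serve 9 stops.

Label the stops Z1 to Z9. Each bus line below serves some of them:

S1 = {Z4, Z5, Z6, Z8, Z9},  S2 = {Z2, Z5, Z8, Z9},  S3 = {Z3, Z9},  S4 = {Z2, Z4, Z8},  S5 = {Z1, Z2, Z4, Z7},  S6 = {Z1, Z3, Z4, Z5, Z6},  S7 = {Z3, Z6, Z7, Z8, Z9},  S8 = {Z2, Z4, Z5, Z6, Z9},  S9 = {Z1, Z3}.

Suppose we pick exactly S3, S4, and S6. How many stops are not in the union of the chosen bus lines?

Union of S3, S4, S6 = {Z1, Z2, Z3, Z4, Z5, Z6, Z8, Z9}.
Not covered: Z7 — 1 stop.

1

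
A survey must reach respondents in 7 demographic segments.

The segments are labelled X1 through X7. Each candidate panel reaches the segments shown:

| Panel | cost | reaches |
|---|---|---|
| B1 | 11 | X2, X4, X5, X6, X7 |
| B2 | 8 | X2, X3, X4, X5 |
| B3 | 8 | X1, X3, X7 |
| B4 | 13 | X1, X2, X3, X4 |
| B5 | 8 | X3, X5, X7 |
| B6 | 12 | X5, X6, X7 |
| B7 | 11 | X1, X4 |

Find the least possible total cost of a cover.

B1, B3 together cover every segment (B1 ∪ B3 = {X1, X2, X3, X4, X5, X6, X7}); total cost 11 + 8 = 19.
The greedy pick B2, B3, B1 costs 27; no covering selection beats 19.

19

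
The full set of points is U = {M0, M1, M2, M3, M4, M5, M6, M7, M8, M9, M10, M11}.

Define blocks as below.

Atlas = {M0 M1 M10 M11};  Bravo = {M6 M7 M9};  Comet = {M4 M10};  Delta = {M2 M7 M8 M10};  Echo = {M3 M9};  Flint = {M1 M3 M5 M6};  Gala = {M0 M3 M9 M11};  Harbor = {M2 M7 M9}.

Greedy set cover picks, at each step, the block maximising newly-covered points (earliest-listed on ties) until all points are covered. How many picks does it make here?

Greedy: pick Atlas (covers 4 new) → pick Bravo (covers 3 new) → pick Delta (covers 2 new) → pick Flint (covers 2 new) → pick Comet (covers 1 new). Total picks: 5.
(The true minimum cover uses only 4 blocks, so greedy is not optimal here.)

5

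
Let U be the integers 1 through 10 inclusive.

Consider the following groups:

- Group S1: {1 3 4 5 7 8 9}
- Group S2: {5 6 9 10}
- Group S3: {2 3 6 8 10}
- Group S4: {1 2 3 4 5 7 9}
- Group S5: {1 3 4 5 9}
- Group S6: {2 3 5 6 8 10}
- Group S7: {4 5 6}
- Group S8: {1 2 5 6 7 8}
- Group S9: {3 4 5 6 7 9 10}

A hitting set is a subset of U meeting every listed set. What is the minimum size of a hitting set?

The 2 elements {3, 6} hit every group.
No single element lies in every group, so at least 2 are needed and 2 is optimal.

2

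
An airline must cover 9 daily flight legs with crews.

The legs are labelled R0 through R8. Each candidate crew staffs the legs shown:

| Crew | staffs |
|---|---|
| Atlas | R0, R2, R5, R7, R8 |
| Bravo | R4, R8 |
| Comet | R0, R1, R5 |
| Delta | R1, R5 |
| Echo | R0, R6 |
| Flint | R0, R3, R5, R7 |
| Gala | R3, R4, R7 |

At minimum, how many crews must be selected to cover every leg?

4

Take {Atlas, Comet, Echo, Gala}. Their union is {R0, R1, R2, R3, R4, R5, R6, R7, R8}, which is all 9 legs.
No 3 of the 7 crews cover everything (all 35 combinations miss at least one leg), so 4 is optimal.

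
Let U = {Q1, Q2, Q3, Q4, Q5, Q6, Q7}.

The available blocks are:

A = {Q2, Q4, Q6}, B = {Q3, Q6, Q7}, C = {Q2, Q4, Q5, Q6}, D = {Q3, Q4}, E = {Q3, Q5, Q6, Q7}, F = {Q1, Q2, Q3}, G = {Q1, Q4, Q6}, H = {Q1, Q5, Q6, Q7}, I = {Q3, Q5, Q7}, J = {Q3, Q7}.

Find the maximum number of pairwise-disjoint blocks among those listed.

2

G, J are pairwise disjoint (G={Q1,Q4,Q6}; J={Q3,Q7}).
Every remaining block overlaps one of these, and no 3 of the listed blocks are pairwise disjoint, so 2 is the maximum.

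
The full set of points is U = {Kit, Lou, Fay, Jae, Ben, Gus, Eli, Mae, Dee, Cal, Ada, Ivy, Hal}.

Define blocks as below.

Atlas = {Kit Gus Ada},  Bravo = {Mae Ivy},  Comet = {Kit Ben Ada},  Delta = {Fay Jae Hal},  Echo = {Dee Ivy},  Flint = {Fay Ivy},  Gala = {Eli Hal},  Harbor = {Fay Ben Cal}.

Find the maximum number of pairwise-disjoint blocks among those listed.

4

Atlas, Bravo, Gala, Harbor are pairwise disjoint (Atlas={Kit,Gus,Ada}; Bravo={Mae,Ivy}; Gala={Eli,Hal}; Harbor={Fay,Ben,Cal}).
Every remaining block overlaps one of these, and no 5 of the listed blocks are pairwise disjoint, so 4 is the maximum.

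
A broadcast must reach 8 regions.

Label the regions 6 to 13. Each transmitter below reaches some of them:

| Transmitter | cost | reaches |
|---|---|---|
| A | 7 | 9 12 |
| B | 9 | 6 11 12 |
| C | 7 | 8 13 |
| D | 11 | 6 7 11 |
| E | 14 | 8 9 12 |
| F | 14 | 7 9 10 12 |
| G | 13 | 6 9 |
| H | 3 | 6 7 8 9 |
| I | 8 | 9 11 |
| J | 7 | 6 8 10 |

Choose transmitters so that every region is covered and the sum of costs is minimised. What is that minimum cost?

26

B, C, H, J together cover every region (B ∪ C ∪ H ∪ J = {6, 7, 8, 9, 10, 11, 12, 13}); total cost 9 + 7 + 3 + 7 = 26.
No covering selection has total cost below 26.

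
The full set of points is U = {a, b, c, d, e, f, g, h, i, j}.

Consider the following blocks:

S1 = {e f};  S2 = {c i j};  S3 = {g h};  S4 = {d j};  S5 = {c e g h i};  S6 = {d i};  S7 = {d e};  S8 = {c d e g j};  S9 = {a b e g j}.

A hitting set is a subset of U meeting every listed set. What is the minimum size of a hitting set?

T = {d, f, g, j} meets every block (each contains at least one member of T), and |T| = 4.
No choice of 3 points meets every block, so 4 is the minimum.

4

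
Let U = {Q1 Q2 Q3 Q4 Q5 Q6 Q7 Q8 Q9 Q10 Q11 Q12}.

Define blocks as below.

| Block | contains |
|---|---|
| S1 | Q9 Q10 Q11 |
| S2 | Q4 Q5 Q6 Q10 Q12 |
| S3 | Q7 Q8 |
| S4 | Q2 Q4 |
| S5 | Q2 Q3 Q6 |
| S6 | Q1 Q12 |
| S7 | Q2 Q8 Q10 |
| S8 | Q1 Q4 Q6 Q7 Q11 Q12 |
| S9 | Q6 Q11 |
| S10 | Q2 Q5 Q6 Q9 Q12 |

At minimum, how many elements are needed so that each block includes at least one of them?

4

Take H = {Q2, Q7, Q11, Q12}. Each listed block contains at least one of these, so H is a hitting set of size 4.
The blocks S3, S4, S6, S9 are pairwise disjoint, so any hitting set needs a separate element for each — at least 4. Hence 4 is optimal.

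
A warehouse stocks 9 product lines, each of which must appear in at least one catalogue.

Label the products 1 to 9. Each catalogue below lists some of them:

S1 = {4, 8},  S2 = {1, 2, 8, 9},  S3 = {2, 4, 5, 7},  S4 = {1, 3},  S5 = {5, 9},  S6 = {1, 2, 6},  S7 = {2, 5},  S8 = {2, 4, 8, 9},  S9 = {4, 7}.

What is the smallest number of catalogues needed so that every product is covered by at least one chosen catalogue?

Take {S2, S3, S4, S6}. Their union is {1, 2, 3, 4, 5, 6, 7, 8, 9}, which is all 9 products.
No 3 of the 9 catalogues cover everything (all 84 combinations miss at least one product), so 4 is optimal.

4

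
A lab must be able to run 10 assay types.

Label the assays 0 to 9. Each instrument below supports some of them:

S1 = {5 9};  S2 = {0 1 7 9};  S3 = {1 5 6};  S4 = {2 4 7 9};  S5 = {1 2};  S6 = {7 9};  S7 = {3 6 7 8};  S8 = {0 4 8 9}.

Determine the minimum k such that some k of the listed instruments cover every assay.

4

S1 and S5 and S7 and S8 together: S1 ∪ S5 ∪ S7 ∪ S8 = {0, 1, 2, 3, 4, 5, 6, 7, 8, 9} — every assay is covered.
No 3 of the 8 instruments cover everything (all 56 combinations miss at least one assay), so 4 is optimal.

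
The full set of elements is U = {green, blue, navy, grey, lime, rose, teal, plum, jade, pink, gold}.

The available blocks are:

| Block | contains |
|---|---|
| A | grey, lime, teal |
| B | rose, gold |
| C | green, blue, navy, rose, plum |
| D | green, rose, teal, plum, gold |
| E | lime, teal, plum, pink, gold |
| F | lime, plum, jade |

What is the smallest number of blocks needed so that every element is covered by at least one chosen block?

A and C and E and F together: A ∪ C ∪ E ∪ F = {green, blue, navy, grey, lime, rose, teal, plum, jade, pink, gold} — every element is covered.
No 3 of the 6 blocks cover everything (all 20 combinations miss at least one element), so 4 is optimal.

4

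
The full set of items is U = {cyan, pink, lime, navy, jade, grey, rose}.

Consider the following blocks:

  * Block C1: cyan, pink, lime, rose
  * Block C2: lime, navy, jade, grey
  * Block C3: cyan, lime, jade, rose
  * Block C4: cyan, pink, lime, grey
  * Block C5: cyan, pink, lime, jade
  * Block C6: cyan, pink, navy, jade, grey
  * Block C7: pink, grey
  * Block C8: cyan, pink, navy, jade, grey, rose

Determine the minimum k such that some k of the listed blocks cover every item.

Take {C4, C8}. Their union is {cyan, pink, lime, navy, jade, grey, rose}, which is all 7 items.
No single block has all 7 items (the largest, C8, has 6), so 2 is optimal.

2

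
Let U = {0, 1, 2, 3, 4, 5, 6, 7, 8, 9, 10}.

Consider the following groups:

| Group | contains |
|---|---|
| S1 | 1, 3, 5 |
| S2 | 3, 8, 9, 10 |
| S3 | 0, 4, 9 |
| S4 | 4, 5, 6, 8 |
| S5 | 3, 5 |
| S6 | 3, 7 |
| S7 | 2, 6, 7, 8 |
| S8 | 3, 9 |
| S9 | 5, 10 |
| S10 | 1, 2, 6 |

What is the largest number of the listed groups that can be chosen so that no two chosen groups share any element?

S3, S6, S9, S10 are pairwise disjoint (S3={0,4,9}; S6={3,7}; S9={5,10}; S10={1,2,6}).
Every remaining group overlaps one of these, and no 5 of the listed groups are pairwise disjoint, so 4 is the maximum.

4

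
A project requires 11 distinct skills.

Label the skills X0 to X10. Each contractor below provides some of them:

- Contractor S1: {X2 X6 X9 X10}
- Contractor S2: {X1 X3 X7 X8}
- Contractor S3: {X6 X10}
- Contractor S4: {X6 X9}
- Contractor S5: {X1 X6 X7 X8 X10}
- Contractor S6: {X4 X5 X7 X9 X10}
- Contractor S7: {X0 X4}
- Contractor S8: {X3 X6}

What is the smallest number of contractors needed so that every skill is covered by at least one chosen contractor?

4

Take {S1, S2, S6, S7}. Their union is {X0, X1, X2, X3, X4, X5, X6, X7, X8, X9, X10}, which is all 11 skills.
No 3 of the 8 contractors cover everything (all 56 combinations miss at least one skill), so 4 is optimal.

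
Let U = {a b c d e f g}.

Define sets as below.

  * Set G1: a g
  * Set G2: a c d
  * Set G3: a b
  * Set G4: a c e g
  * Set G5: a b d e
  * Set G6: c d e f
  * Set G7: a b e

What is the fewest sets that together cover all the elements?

3

G4, G5, and G6 cover everything between them: the union {a, b, c, d, e, f, g} is all of U.
Only G6 contains f, so G6 is forced; the remaining 3 elements need at least 2 more sets (each remaining set adds at most 2) — so at least 3 sets are needed, and 3 is optimal.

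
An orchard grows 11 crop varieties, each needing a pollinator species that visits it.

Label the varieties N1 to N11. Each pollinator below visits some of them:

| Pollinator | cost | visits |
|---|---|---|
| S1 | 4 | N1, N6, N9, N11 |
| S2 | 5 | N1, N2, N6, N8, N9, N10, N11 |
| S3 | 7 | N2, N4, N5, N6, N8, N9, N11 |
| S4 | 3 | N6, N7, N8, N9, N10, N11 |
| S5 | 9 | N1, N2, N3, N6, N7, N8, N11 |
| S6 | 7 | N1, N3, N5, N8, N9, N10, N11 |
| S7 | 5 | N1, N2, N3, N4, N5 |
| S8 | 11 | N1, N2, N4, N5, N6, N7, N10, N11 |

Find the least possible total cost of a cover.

8

S4, S7 together cover every variety (S4 ∪ S7 = {N1, N2, N3, N4, N5, N6, N7, N8, N9, N10, N11}); total cost 3 + 5 = 8.
No covering selection has total cost below 8.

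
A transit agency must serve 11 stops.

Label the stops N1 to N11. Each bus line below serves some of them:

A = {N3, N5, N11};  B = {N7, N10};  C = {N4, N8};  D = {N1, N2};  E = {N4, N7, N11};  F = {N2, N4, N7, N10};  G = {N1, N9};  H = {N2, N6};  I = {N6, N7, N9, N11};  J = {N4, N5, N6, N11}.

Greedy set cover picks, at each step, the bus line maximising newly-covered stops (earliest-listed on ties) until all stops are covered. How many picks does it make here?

5

Greedy: pick F (covers 4 new) → pick A (covers 3 new) → pick G (covers 2 new) → pick C (covers 1 new) → pick H (covers 1 new). Total picks: 5.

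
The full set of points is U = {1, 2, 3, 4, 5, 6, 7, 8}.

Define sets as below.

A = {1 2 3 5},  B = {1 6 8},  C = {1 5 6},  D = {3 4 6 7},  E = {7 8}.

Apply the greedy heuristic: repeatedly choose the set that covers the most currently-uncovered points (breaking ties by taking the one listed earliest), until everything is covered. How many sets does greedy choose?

Greedy: pick A (covers 4 new) → pick D (covers 3 new) → pick B (covers 1 new). Total picks: 3.

3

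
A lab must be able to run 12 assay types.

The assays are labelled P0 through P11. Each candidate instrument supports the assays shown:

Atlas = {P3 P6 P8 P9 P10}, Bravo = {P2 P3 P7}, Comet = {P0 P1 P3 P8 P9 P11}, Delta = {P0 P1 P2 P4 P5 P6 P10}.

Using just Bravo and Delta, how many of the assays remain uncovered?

3

Union of Bravo, Delta = {P0, P1, P2, P3, P4, P5, P6, P7, P10}.
Not covered: P8, P9, P11 — 3 assays.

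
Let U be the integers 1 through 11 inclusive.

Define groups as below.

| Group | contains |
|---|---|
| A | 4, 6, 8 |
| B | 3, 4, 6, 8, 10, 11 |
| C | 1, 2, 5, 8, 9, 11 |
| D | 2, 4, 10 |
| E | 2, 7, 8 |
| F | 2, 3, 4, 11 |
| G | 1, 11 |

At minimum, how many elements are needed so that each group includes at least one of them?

3

The 3 elements {1, 2, 8} hit every group.
No choice of 2 elements meets every group, so 3 is the minimum.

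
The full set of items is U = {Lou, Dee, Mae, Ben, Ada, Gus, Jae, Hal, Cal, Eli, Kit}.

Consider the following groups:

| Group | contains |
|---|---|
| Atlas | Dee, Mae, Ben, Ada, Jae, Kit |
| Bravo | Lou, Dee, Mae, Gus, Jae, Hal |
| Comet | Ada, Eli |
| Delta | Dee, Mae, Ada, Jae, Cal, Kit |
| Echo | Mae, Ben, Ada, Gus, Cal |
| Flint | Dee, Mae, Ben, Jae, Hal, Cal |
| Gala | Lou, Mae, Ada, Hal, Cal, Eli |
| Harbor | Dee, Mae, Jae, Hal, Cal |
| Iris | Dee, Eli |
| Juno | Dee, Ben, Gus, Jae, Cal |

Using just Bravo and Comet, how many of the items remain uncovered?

Union of Bravo, Comet = {Lou, Dee, Mae, Ada, Gus, Jae, Hal, Eli}.
Not covered: Ben, Cal, Kit — 3 items.

3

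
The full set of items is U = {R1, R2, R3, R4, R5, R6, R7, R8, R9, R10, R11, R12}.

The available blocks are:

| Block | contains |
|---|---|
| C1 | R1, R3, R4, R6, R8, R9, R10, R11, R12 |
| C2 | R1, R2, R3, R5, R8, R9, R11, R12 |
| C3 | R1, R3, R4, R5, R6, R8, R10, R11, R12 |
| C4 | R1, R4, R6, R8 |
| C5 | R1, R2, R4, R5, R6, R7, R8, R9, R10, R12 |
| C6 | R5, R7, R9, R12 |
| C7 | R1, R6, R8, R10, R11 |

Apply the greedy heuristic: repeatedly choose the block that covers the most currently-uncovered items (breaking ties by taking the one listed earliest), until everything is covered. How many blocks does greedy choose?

2

Greedy: pick C5 (covers 10 new) → pick C1 (covers 2 new). Total picks: 2.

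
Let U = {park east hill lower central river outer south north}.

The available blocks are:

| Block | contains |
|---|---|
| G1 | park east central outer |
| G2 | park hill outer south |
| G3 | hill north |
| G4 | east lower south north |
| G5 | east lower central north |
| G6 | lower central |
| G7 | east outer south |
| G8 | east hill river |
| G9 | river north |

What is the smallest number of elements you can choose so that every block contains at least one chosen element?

4

H = {central, river, south, north} meets every block (each contains at least one member of H), and |H| = 4.
No choice of 3 elements meets every block, so 4 is the minimum.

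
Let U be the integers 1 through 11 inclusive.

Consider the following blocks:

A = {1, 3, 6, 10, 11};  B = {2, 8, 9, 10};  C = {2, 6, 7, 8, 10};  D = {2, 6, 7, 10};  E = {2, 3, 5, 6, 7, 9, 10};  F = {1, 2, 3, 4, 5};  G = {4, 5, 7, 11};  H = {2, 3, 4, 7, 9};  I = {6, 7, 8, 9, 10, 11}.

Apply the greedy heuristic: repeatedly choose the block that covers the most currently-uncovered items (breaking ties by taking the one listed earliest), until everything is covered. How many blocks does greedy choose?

Greedy: pick E (covers 7 new) → pick A (covers 2 new) → pick B (covers 1 new) → pick F (covers 1 new). Total picks: 4.
(The true minimum cover uses only 2 blocks, so greedy is not optimal here.)

4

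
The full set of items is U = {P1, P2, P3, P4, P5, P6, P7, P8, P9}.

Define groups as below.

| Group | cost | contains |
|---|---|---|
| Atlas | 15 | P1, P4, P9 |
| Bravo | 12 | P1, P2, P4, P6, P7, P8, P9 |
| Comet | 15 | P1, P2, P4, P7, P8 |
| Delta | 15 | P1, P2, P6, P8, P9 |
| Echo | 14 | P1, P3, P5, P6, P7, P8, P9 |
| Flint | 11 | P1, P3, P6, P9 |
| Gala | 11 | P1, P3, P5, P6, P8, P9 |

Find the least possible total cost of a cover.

Bravo, Gala together cover every item (Bravo ∪ Gala = {P1, P2, P3, P4, P5, P6, P7, P8, P9}); total cost 12 + 11 = 23.
No covering selection has total cost below 23.

23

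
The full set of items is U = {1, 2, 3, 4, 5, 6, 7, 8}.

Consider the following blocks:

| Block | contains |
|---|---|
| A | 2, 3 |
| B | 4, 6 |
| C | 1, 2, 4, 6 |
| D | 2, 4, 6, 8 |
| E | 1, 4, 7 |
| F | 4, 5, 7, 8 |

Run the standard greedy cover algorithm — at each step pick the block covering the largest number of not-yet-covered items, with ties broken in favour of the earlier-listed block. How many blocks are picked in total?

Greedy: pick C (covers 4 new) → pick F (covers 3 new) → pick A (covers 1 new). Total picks: 3.

3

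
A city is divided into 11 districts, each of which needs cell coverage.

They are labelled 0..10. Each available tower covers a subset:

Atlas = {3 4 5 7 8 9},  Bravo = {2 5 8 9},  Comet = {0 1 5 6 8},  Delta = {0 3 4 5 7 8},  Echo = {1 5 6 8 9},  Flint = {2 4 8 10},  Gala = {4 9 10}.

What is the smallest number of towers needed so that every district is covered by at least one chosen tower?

Take {Delta, Echo, Flint}. Their union is {0, 1, 2, 3, 4, 5, 6, 7, 8, 9, 10}, which is all 11 districts.
No 2 of the 7 towers cover everything (all 21 combinations miss at least one district), so 3 is optimal.

3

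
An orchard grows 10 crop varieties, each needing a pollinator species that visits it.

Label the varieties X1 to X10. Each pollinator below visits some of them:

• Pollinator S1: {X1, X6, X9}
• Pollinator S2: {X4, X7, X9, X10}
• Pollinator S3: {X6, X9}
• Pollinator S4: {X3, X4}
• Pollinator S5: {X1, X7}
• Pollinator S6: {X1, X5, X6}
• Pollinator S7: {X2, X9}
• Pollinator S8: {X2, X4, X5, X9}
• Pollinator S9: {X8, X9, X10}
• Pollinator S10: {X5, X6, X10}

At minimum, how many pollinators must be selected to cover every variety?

S4 and S5 and S6 and S7 and S9 together: S4 ∪ S5 ∪ S6 ∪ S7 ∪ S9 = {X1, X2, X3, X4, X5, X6, X7, X8, X9, X10} — every variety is covered.
No 4 of the 10 pollinators cover everything (all 210 combinations miss at least one variety), so 5 is optimal.

5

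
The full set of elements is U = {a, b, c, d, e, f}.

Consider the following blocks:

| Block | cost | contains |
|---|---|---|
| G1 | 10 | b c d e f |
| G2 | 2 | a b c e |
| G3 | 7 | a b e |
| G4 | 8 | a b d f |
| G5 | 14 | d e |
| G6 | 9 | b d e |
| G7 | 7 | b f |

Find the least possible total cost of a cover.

10

G2, G4 together cover every element (G2 ∪ G4 = {a, b, c, d, e, f}); total cost 2 + 8 = 10.
No covering selection has total cost below 10.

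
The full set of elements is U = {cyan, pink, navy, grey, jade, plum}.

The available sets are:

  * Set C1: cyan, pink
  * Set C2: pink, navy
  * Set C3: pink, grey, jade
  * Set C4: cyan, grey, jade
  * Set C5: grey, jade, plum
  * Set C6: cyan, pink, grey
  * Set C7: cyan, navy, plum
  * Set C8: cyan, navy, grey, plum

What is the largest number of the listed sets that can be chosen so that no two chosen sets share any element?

2

C2, C5 are pairwise disjoint (C2={pink,navy}; C5={grey,jade,plum}).
Every remaining set overlaps one of these, and no 3 of the listed sets are pairwise disjoint, so 2 is the maximum.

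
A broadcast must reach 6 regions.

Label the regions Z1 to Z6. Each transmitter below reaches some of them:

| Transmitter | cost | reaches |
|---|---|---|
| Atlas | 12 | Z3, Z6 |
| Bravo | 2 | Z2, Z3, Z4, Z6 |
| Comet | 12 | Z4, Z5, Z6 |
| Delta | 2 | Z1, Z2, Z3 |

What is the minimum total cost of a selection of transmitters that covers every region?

Comet, Delta together cover every region (Comet ∪ Delta = {Z1, Z2, Z3, Z4, Z5, Z6}); total cost 12 + 2 = 14.
The greedy pick Bravo, Delta, Comet costs 16; no covering selection beats 14.

14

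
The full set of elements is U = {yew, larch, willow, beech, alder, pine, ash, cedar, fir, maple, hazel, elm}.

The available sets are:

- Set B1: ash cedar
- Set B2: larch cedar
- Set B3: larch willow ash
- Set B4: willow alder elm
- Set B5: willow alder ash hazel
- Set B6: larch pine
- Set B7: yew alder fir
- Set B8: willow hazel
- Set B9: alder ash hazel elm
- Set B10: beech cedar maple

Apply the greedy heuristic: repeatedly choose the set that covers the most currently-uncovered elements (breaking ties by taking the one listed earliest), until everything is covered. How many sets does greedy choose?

5

Greedy: pick B5 (covers 4 new) → pick B10 (covers 3 new) → pick B6 (covers 2 new) → pick B7 (covers 2 new) → pick B4 (covers 1 new). Total picks: 5.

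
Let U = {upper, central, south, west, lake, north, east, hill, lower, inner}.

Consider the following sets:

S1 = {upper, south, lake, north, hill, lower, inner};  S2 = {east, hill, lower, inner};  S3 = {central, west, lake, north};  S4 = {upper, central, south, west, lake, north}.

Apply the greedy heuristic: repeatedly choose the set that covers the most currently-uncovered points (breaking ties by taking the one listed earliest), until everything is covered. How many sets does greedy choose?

3

Greedy: pick S1 (covers 7 new) → pick S3 (covers 2 new) → pick S2 (covers 1 new). Total picks: 3.
(The true minimum cover uses only 2 sets, so greedy is not optimal here.)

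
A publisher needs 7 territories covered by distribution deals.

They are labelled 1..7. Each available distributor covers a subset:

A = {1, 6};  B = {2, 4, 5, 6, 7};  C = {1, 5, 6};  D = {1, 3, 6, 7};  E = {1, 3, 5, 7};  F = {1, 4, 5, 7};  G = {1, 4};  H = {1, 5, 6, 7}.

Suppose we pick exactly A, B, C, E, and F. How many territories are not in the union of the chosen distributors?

Union of A, B, C, E, F = {1, 2, 3, 4, 5, 6, 7} — that's every territory, so 0 are uncovered.

0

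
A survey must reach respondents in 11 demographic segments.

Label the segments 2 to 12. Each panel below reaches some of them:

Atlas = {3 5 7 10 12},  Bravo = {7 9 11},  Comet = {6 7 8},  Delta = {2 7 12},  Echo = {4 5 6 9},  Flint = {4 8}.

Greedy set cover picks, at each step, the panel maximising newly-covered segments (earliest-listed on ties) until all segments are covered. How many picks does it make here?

Greedy: pick Atlas (covers 5 new) → pick Echo (covers 3 new) → pick Bravo (covers 1 new) → pick Comet (covers 1 new) → pick Delta (covers 1 new). Total picks: 5.

5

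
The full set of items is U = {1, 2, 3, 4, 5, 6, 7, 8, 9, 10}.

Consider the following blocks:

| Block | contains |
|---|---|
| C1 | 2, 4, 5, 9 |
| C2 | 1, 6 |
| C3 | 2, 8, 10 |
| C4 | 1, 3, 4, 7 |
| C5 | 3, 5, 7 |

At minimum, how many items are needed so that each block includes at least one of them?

The 3 items {1, 2, 7} hit every block.
The blocks C2, C3, C5 are pairwise disjoint, so any hitting set needs a separate item for each — at least 3. Hence 3 is optimal.

3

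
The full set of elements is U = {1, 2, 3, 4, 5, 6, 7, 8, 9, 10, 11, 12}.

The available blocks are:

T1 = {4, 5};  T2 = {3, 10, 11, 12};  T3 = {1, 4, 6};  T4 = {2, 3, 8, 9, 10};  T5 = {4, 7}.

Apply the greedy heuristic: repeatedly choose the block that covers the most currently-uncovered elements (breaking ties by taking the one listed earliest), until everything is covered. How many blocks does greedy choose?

Greedy: pick T4 (covers 5 new) → pick T3 (covers 3 new) → pick T2 (covers 2 new) → pick T1 (covers 1 new) → pick T5 (covers 1 new). Total picks: 5.

5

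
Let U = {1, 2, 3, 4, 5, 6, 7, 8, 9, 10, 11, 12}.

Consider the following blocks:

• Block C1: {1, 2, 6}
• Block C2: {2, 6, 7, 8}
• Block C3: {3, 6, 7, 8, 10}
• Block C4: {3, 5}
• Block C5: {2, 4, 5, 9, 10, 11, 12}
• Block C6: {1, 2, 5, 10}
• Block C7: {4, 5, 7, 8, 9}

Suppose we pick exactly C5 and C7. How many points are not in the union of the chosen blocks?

3

Union of C5, C7 = {2, 4, 5, 7, 8, 9, 10, 11, 12}.
Not covered: 1, 3, 6 — 3 points.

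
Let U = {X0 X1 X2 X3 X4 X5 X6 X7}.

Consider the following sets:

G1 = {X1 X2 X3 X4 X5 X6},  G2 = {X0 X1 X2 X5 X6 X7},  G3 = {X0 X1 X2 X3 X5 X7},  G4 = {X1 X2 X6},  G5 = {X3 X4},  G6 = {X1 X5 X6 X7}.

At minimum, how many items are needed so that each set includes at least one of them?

Take H = {X1, X4}. Each listed set contains at least one of these, so H is a hitting set of size 2.
The sets G2, G5 are pairwise disjoint, so any hitting set needs a separate item for each — at least 2. Hence 2 is optimal.

2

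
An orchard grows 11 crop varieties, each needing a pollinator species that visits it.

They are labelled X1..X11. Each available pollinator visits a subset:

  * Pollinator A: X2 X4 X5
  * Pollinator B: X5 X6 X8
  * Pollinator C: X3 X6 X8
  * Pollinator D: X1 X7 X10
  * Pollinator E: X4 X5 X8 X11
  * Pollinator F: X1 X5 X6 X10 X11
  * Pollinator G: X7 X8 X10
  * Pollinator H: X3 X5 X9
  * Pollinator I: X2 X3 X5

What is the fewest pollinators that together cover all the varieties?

4

Take {A, F, G, H}. Their union is {X1, X2, X3, X4, X5, X6, X7, X8, X9, X10, X11}, which is all 11 varieties.
No 3 of the 9 pollinators cover everything (all 84 combinations miss at least one variety), so 4 is optimal.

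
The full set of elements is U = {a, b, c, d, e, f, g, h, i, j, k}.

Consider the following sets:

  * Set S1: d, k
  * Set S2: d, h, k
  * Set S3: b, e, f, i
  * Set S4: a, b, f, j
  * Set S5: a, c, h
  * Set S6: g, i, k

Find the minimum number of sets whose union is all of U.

S2 and S3 and S4 and S5 and S6 together: S2 ∪ S3 ∪ S4 ∪ S5 ∪ S6 = {a, b, c, d, e, f, g, h, i, j, k} — every element is covered.
No 4 of the 6 sets cover everything (all 15 combinations miss at least one element), so 5 is optimal.

5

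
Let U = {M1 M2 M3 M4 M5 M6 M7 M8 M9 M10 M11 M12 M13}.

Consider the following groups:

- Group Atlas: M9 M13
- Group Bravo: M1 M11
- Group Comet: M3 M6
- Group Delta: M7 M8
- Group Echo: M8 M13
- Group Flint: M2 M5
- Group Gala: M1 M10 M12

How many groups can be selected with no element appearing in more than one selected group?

Atlas, Bravo, Comet, Delta, Flint are pairwise disjoint (Atlas={M9,M13}; Bravo={M1,M11}; Comet={M3,M6}; Delta={M7,M8}; Flint={M2,M5}).
Every remaining group overlaps one of these, and no 6 of the listed groups are pairwise disjoint, so 5 is the maximum.

5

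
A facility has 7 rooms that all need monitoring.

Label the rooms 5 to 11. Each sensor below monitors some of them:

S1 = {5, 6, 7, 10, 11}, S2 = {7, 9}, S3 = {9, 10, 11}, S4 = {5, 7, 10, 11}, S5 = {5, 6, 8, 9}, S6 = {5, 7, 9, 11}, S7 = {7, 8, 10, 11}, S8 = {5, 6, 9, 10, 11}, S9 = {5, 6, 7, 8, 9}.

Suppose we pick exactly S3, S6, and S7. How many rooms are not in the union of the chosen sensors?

1

Union of S3, S6, S7 = {5, 7, 8, 9, 10, 11}.
Not covered: 6 — 1 room.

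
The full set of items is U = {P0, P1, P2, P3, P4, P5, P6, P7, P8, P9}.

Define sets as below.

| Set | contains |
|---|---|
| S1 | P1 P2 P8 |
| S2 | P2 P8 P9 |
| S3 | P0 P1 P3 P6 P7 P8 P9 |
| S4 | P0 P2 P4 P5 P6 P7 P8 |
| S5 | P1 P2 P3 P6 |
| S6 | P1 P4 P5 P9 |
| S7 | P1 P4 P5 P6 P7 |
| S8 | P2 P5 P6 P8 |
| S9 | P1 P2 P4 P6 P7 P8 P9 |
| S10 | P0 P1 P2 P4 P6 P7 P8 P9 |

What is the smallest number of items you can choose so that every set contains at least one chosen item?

2

Take H = {P1, P2}. Each listed set contains at least one of these, so H is a hitting set of size 2.
The sets S2, S7 are pairwise disjoint, so any hitting set needs a separate item for each — at least 2. Hence 2 is optimal.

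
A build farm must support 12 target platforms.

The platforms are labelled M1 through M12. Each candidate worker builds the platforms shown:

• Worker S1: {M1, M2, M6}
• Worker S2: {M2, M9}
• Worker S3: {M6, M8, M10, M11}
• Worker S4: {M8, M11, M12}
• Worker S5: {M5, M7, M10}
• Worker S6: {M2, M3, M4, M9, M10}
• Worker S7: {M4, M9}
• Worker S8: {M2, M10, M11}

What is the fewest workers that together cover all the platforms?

S1 and S4 and S5 and S6 together: S1 ∪ S4 ∪ S5 ∪ S6 = {M1, M2, M3, M4, M5, M6, M7, M8, M9, M10, M11, M12} — every platform is covered.
Only S1 contains M1, so S1 is forced; the remaining 9 platforms need at least 3 more workers (each remaining worker adds at most 4) — so at least 4 workers are needed, and 4 is optimal.

4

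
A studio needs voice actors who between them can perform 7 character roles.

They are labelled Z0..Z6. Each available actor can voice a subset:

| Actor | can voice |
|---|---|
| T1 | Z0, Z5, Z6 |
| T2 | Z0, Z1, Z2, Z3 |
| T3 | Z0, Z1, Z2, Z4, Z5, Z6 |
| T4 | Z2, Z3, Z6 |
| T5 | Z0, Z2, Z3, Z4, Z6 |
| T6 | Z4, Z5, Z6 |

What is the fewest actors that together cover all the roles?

T3 and T4 together: T3 ∪ T4 = {Z0, Z1, Z2, Z3, Z4, Z5, Z6} — every role is covered.
No single actor has all 7 roles (the largest, T3, has 6), so 2 is optimal.

2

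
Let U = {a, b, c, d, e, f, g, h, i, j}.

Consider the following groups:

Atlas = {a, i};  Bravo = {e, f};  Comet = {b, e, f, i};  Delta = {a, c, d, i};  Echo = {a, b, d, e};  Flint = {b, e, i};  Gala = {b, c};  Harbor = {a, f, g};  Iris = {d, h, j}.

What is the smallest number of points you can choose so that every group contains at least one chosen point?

4

The 4 points {a, b, d, f} hit every group.
The groups Atlas, Bravo, Gala, Iris are pairwise disjoint, so any hitting set needs a separate point for each — at least 4. Hence 4 is optimal.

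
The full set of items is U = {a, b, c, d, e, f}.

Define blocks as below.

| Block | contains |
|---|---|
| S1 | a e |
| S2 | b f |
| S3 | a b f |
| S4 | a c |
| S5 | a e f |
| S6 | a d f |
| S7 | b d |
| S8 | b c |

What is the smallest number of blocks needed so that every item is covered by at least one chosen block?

3

S4, S5, and S7 cover everything between them: the union {a, b, c, d, e, f} is all of U.
No 2 of the 8 blocks cover everything (all 28 combinations miss at least one item), so 3 is optimal.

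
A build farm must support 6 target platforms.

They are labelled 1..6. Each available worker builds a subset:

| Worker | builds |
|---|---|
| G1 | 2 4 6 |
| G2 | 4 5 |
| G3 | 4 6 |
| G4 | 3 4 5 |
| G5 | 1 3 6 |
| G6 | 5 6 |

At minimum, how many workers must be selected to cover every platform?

G1 and G2 and G5 together: G1 ∪ G2 ∪ G5 = {1, 2, 3, 4, 5, 6} — every platform is covered.
Only G5 contains 1, so G5 is forced; the remaining 3 platforms need at least 2 more workers (each remaining worker adds at most 2) — so at least 3 workers are needed, and 3 is optimal.

3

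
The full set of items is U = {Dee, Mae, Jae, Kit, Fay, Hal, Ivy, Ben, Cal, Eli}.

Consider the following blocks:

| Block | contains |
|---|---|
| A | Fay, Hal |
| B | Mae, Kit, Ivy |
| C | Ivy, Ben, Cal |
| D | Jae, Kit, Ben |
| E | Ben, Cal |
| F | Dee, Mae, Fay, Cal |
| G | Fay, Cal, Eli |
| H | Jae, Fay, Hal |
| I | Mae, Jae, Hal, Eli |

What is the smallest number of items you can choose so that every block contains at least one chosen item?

3

Take T = {Mae, Fay, Ben}. Each listed block contains at least one of these, so T is a hitting set of size 3.
The blocks A, B, E are pairwise disjoint, so any hitting set needs a separate item for each — at least 3. Hence 3 is optimal.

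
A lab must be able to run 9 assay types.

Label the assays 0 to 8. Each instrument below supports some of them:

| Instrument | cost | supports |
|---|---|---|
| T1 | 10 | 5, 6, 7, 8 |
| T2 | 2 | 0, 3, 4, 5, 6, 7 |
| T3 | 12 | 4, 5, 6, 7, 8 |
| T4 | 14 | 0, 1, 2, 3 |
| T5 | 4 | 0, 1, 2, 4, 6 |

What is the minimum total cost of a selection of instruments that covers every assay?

16

T1, T2, T5 together cover every assay (T1 ∪ T2 ∪ T5 = {0, 1, 2, 3, 4, 5, 6, 7, 8}); total cost 10 + 2 + 4 = 16.
No covering selection has total cost below 16.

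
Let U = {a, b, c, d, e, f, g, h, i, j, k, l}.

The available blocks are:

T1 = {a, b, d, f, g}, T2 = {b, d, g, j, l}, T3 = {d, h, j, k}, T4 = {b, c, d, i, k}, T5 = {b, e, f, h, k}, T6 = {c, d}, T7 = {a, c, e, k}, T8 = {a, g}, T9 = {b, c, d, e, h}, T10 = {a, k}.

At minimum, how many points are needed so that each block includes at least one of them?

T = {d, g, k} meets every block (each contains at least one member of T), and |T| = 3.
The blocks T5, T6, T8 are pairwise disjoint, so any hitting set needs a separate point for each — at least 3. Hence 3 is optimal.

3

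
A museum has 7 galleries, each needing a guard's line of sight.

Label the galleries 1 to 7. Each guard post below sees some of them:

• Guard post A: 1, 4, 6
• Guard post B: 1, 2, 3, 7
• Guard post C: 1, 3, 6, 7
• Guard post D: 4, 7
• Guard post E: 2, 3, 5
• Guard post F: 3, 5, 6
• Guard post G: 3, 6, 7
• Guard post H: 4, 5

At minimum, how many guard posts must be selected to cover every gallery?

A and B and E together: A ∪ B ∪ E = {1, 2, 3, 4, 5, 6, 7} — every gallery is covered.
No 2 of the 8 guard posts cover everything (all 28 combinations miss at least one gallery), so 3 is optimal.

3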